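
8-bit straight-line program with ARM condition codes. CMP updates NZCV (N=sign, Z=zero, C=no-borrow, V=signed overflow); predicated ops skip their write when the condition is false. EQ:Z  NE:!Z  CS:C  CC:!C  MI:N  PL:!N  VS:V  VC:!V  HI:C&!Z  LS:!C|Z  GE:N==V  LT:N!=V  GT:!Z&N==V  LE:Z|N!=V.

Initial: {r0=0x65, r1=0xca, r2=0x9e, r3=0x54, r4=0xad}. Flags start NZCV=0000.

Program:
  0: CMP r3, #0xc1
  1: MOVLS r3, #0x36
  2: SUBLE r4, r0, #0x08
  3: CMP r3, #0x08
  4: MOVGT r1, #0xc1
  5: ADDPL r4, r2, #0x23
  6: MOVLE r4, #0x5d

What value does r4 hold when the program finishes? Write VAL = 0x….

0: ✓ CMP  NZCV=1001
1: ✓ MOVLS  r3←0x36
2: · SUBLE
3: ✓ CMP  NZCV=0010
4: ✓ MOVGT  r1←0xc1
5: ✓ ADDPL  r4←0xc1
6: · MOVLE

VAL = 0xc1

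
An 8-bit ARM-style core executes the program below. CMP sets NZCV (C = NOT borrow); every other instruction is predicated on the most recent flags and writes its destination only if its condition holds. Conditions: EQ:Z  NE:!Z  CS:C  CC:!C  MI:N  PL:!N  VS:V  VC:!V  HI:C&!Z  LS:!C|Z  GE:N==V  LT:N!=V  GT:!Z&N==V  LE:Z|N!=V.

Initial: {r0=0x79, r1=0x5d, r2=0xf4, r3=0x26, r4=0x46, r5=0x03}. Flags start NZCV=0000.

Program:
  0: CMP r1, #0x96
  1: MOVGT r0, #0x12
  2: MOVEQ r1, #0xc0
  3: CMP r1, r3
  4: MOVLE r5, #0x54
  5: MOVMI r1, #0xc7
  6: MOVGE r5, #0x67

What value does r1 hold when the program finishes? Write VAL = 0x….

0: ✓ CMP  NZCV=1001
1: ✓ MOVGT  r0←0x12
2: · MOVEQ
3: ✓ CMP  NZCV=0010
4: · MOVLE
5: · MOVMI
6: ✓ MOVGE  r5←0x67

VAL = 0x5d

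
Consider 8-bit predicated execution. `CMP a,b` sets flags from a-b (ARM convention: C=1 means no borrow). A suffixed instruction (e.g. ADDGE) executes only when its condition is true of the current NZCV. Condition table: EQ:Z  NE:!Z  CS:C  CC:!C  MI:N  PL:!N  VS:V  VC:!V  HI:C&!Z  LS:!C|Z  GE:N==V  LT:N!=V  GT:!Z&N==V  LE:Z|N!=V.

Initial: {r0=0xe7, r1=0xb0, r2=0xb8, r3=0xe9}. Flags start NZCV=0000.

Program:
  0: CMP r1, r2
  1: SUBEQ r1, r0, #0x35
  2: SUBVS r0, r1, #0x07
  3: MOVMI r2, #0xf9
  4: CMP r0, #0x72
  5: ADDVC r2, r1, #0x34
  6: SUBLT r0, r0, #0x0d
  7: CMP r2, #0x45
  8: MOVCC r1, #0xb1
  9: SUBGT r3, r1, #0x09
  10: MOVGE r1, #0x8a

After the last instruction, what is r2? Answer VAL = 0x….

0: ✓ CMP  NZCV=1000
1: · SUBEQ
2: · SUBVS
3: ✓ MOVMI  r2←0xf9
4: ✓ CMP  NZCV=0011
5: · ADDVC
6: ✓ SUBLT  r0←0xda
7: ✓ CMP  NZCV=1010
8: · MOVCC
9: · SUBGT
10: · MOVGE

VAL = 0xf9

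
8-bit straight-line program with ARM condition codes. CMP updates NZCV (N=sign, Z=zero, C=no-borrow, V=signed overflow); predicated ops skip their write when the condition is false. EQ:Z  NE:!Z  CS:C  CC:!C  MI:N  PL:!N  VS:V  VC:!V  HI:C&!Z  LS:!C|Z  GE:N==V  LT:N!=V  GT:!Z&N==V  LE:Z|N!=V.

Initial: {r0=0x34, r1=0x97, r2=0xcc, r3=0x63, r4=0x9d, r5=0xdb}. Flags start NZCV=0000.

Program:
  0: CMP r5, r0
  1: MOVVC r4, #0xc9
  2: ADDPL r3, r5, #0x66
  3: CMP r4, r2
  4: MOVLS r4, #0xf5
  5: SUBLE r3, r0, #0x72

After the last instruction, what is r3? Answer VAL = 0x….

VAL = 0xc2

[0] flags=1010 → (cmp)
[1] flags=1010 VC?T → r4=0xc9
[2] flags=1010 PL?F → skip
[3] flags=1000 → (cmp)
[4] flags=1000 LS?T → r4=0xf5
[5] flags=1000 LE?T → r3=0xc2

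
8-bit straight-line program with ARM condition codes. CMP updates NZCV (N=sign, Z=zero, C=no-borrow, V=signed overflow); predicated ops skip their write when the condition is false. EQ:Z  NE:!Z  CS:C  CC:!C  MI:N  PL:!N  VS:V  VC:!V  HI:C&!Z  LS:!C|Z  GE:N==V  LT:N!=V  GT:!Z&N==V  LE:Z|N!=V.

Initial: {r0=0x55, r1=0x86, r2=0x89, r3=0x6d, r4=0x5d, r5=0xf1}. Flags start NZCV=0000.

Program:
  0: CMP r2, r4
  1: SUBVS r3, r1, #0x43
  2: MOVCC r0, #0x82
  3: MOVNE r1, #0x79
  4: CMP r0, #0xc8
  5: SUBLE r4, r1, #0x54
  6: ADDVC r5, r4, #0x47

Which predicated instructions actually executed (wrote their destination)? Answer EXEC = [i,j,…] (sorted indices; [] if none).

EXEC = [1,3]

0: ✓ CMP  NZCV=0011
1: ✓ SUBVS  r3←0x43
2: · MOVCC
3: ✓ MOVNE  r1←0x79
4: ✓ CMP  NZCV=1001
5: · SUBLE
6: · ADDVC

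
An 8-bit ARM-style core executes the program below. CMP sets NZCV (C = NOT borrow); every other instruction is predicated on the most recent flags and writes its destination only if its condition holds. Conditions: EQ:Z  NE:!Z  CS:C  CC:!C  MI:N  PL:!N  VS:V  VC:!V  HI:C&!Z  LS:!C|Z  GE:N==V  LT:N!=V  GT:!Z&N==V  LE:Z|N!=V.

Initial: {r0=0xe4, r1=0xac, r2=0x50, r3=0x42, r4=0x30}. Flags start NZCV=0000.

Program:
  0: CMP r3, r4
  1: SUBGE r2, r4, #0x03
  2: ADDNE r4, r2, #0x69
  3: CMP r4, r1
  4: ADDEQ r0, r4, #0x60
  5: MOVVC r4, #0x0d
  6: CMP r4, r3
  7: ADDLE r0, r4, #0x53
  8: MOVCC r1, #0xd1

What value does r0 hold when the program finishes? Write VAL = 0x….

[0] flags=0010 → (cmp)
[1] flags=0010 GE?T → r2=0x2d
[2] flags=0010 NE?T → r4=0x96
[3] flags=1000 → (cmp)
[4] flags=1000 EQ?F → skip
[5] flags=1000 VC?T → r4=0x0d
[6] flags=1000 → (cmp)
[7] flags=1000 LE?T → r0=0x60
[8] flags=1000 CC?T → r1=0xd1

VAL = 0x60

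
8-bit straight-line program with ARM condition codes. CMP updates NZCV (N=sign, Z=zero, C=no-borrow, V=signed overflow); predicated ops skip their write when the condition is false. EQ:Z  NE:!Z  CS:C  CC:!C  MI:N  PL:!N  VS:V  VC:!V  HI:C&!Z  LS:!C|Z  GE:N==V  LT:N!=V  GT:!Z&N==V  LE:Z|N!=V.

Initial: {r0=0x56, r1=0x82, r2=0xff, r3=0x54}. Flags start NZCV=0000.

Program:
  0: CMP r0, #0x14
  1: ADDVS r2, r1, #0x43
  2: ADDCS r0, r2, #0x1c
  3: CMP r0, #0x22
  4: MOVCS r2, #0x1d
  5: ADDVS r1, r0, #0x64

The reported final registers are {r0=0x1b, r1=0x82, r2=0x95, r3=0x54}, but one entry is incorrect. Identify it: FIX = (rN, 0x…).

FIX = (r2, 0xff)

0: ✓ CMP  NZCV=0010
1: · ADDVS
2: ✓ ADDCS  r0←0x1b
3: ✓ CMP  NZCV=1000
4: · MOVCS
5: · ADDVS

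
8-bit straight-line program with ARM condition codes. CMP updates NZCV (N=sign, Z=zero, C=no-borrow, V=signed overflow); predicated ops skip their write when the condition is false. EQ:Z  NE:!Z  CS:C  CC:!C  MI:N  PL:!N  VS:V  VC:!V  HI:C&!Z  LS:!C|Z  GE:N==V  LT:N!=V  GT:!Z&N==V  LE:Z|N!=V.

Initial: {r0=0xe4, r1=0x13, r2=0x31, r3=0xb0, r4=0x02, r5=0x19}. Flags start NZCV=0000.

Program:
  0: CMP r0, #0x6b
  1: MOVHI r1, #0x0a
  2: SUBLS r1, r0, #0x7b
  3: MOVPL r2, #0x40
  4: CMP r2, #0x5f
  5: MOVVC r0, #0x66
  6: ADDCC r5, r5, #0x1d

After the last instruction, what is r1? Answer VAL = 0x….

VAL = 0x0a

[0] flags=0011 → (cmp)
[1] flags=0011 HI?T → r1=0x0a
[2] flags=0011 LS?F → skip
[3] flags=0011 PL?T → r2=0x40
[4] flags=1000 → (cmp)
[5] flags=1000 VC?T → r0=0x66
[6] flags=1000 CC?T → r5=0x36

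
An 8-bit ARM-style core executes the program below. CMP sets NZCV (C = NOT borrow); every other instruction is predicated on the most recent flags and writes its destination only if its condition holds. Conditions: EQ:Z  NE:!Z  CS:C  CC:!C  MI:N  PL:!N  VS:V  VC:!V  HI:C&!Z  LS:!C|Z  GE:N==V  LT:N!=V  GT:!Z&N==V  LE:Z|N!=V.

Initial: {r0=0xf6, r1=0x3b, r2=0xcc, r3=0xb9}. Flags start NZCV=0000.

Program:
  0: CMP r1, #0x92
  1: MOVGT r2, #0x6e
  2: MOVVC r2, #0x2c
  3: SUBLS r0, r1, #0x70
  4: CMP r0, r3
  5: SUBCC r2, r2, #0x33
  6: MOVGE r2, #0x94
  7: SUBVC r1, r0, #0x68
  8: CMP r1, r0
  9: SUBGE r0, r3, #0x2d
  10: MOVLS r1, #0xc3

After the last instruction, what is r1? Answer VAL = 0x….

VAL = 0xc3

[0] flags=1001 → (cmp)
[1] flags=1001 GT?T → r2=0x6e
[2] flags=1001 VC?F → skip
[3] flags=1001 LS?T → r0=0xcb
[4] flags=0010 → (cmp)
[5] flags=0010 CC?F → skip
[6] flags=0010 GE?T → r2=0x94
[7] flags=0010 VC?T → r1=0x63
[8] flags=1001 → (cmp)
[9] flags=1001 GE?T → r0=0x8c
[10] flags=1001 LS?T → r1=0xc3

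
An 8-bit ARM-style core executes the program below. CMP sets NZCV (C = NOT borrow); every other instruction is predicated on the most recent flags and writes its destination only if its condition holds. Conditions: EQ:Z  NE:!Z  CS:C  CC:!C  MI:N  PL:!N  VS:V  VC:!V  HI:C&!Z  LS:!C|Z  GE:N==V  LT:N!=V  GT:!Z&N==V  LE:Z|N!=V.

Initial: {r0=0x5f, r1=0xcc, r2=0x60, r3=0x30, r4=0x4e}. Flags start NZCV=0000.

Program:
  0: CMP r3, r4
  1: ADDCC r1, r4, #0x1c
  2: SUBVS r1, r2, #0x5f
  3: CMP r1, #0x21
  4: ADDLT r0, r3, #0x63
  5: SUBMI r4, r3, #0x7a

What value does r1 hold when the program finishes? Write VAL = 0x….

[0] flags=1000 → (cmp)
[1] flags=1000 CC?T → r1=0x6a
[2] flags=1000 VS?F → skip
[3] flags=0010 → (cmp)
[4] flags=0010 LT?F → skip
[5] flags=0010 MI?F → skip

VAL = 0x6a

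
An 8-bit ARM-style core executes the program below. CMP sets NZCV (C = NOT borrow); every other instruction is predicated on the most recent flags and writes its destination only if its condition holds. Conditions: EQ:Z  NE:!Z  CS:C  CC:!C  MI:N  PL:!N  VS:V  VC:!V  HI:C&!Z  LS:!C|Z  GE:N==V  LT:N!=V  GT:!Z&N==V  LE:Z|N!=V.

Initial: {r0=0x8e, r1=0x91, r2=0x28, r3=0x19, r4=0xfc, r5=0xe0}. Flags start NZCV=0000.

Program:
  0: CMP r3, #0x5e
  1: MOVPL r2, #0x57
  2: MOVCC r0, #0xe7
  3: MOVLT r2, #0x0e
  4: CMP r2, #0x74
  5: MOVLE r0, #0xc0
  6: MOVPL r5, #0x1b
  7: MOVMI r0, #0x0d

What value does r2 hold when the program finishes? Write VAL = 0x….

0: ✓ CMP  NZCV=1000
1: · MOVPL
2: ✓ MOVCC  r0←0xe7
3: ✓ MOVLT  r2←0x0e
4: ✓ CMP  NZCV=1000
5: ✓ MOVLE  r0←0xc0
6: · MOVPL
7: ✓ MOVMI  r0←0x0d

VAL = 0x0e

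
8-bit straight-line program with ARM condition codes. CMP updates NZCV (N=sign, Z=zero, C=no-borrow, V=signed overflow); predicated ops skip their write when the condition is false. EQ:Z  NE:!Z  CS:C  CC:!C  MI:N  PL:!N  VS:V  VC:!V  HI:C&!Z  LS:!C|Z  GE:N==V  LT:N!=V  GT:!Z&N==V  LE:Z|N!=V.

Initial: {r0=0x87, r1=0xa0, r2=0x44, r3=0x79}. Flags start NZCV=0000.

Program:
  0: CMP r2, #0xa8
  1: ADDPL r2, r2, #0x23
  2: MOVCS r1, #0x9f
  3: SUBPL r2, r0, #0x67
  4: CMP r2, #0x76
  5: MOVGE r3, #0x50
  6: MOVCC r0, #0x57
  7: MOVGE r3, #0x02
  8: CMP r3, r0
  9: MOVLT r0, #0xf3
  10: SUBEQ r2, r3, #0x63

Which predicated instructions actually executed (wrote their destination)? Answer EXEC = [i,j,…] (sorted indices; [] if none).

0: ✓ CMP  NZCV=1001
1: · ADDPL
2: · MOVCS
3: · SUBPL
4: ✓ CMP  NZCV=1000
5: · MOVGE
6: ✓ MOVCC  r0←0x57
7: · MOVGE
8: ✓ CMP  NZCV=0010
9: · MOVLT
10: · SUBEQ

EXEC = [6]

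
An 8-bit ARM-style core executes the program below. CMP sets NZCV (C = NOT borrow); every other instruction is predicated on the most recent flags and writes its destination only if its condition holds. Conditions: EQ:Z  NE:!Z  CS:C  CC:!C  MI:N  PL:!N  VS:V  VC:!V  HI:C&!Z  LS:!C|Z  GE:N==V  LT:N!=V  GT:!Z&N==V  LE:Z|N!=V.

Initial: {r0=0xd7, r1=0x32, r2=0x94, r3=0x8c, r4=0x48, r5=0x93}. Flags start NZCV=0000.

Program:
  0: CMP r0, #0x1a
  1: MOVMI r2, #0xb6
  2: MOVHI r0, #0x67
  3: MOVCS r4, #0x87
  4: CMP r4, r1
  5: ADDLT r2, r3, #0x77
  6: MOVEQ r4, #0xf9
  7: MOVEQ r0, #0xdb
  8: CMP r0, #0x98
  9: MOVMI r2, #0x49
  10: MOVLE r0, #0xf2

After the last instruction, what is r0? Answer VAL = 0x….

0: ✓ CMP  NZCV=1010
1: ✓ MOVMI  r2←0xb6
2: ✓ MOVHI  r0←0x67
3: ✓ MOVCS  r4←0x87
4: ✓ CMP  NZCV=0011
5: ✓ ADDLT  r2←0x03
6: · MOVEQ
7: · MOVEQ
8: ✓ CMP  NZCV=1001
9: ✓ MOVMI  r2←0x49
10: · MOVLE

VAL = 0x67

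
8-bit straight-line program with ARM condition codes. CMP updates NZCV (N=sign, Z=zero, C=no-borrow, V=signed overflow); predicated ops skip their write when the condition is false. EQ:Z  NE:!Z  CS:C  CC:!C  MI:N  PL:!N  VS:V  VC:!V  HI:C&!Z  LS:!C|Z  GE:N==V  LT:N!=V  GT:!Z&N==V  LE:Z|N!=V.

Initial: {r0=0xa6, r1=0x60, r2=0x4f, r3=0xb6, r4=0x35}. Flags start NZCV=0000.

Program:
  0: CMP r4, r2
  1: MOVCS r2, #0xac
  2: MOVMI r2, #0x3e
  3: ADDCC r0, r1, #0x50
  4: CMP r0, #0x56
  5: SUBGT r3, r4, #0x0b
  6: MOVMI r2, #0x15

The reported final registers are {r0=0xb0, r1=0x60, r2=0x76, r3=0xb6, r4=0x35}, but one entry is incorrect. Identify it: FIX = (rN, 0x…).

FIX = (r2, 0x3e)

[0] flags=1000 → (cmp)
[1] flags=1000 CS?F → skip
[2] flags=1000 MI?T → r2=0x3e
[3] flags=1000 CC?T → r0=0xb0
[4] flags=0011 → (cmp)
[5] flags=0011 GT?F → skip
[6] flags=0011 MI?F → skip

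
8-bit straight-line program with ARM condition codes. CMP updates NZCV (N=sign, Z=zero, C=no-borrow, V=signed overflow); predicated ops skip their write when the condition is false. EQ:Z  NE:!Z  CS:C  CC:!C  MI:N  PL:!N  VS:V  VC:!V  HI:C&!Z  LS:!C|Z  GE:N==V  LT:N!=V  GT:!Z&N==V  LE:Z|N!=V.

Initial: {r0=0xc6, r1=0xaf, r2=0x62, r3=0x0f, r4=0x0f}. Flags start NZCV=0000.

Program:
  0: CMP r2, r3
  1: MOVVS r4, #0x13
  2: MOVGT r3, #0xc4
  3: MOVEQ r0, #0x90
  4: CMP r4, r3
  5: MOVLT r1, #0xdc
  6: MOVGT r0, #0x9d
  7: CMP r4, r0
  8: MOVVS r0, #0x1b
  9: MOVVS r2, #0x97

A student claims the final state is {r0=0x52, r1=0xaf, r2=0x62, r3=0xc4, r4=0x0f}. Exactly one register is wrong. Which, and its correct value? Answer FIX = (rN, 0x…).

0: ✓ CMP  NZCV=0010
1: · MOVVS
2: ✓ MOVGT  r3←0xc4
3: · MOVEQ
4: ✓ CMP  NZCV=0000
5: · MOVLT
6: ✓ MOVGT  r0←0x9d
7: ✓ CMP  NZCV=0000
8: · MOVVS
9: · MOVVS

FIX = (r0, 0x9d)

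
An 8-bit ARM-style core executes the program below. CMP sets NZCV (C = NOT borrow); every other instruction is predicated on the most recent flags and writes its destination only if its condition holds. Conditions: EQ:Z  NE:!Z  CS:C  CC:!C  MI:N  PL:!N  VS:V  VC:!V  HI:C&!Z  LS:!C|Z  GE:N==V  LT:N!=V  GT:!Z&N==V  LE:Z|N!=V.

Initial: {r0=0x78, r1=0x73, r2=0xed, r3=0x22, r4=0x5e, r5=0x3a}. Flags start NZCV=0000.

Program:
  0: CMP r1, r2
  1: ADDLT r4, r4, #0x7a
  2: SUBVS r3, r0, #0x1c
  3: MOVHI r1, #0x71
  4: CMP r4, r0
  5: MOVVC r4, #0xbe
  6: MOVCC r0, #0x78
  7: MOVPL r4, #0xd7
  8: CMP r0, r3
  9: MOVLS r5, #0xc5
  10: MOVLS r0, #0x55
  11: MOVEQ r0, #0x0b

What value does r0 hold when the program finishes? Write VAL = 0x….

[0] flags=1001 → (cmp)
[1] flags=1001 LT?F → skip
[2] flags=1001 VS?T → r3=0x5c
[3] flags=1001 HI?F → skip
[4] flags=1000 → (cmp)
[5] flags=1000 VC?T → r4=0xbe
[6] flags=1000 CC?T → r0=0x78
[7] flags=1000 PL?F → skip
[8] flags=0010 → (cmp)
[9] flags=0010 LS?F → skip
[10] flags=0010 LS?F → skip
[11] flags=0010 EQ?F → skip

VAL = 0x78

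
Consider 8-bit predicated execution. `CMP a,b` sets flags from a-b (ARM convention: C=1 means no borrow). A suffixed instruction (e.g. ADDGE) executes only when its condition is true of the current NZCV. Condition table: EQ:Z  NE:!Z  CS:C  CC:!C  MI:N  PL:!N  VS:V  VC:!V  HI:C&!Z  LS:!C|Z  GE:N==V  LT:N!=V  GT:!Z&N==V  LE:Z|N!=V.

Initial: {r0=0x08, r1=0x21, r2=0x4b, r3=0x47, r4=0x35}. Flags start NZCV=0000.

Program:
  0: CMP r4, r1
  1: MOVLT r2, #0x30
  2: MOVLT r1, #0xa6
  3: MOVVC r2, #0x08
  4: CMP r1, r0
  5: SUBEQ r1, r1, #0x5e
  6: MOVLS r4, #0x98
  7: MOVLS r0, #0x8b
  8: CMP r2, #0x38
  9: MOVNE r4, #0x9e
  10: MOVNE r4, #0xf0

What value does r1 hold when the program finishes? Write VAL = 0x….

0: ✓ CMP  NZCV=0010
1: · MOVLT
2: · MOVLT
3: ✓ MOVVC  r2←0x08
4: ✓ CMP  NZCV=0010
5: · SUBEQ
6: · MOVLS
7: · MOVLS
8: ✓ CMP  NZCV=1000
9: ✓ MOVNE  r4←0x9e
10: ✓ MOVNE  r4←0xf0

VAL = 0x21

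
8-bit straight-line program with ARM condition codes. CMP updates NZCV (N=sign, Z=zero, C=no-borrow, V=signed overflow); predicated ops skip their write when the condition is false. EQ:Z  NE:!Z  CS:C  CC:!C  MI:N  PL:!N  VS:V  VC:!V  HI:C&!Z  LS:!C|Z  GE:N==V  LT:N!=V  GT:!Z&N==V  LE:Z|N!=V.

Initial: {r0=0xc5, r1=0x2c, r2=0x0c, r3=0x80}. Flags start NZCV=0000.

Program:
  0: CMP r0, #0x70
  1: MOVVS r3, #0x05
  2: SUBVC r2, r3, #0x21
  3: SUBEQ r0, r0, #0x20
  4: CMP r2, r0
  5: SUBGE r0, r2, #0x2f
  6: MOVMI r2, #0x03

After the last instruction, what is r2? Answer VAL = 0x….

VAL = 0x0c

[0] flags=0011 → (cmp)
[1] flags=0011 VS?T → r3=0x05
[2] flags=0011 VC?F → skip
[3] flags=0011 EQ?F → skip
[4] flags=0000 → (cmp)
[5] flags=0000 GE?T → r0=0xdd
[6] flags=0000 MI?F → skip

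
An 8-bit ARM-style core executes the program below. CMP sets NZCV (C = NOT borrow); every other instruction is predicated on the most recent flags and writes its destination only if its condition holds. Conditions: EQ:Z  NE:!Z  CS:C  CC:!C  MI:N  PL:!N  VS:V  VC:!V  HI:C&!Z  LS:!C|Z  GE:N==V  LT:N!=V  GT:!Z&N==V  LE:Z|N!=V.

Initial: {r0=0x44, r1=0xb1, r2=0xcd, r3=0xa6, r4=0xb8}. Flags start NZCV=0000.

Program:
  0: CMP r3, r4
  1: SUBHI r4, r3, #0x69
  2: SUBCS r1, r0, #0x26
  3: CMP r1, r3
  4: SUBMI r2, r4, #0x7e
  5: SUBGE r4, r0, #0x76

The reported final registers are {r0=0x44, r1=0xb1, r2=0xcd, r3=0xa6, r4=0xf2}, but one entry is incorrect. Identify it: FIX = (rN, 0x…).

FIX = (r4, 0xce)

0: ✓ CMP  NZCV=1000
1: · SUBHI
2: · SUBCS
3: ✓ CMP  NZCV=0010
4: · SUBMI
5: ✓ SUBGE  r4←0xce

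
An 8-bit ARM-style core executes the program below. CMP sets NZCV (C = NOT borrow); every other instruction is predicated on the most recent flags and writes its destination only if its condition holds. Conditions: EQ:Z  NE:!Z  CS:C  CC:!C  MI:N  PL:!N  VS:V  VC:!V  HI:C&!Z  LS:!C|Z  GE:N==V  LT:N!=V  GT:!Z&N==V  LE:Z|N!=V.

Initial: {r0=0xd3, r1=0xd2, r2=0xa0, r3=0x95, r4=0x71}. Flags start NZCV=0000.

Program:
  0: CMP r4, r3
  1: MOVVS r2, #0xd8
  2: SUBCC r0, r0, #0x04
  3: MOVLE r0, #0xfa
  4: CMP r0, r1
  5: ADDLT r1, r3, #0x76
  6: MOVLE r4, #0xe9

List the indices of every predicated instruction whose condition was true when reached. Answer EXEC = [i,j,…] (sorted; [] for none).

[0] flags=1001 → (cmp)
[1] flags=1001 VS?T → r2=0xd8
[2] flags=1001 CC?T → r0=0xcf
[3] flags=1001 LE?F → skip
[4] flags=1000 → (cmp)
[5] flags=1000 LT?T → r1=0x0b
[6] flags=1000 LE?T → r4=0xe9

EXEC = [1,2,5,6]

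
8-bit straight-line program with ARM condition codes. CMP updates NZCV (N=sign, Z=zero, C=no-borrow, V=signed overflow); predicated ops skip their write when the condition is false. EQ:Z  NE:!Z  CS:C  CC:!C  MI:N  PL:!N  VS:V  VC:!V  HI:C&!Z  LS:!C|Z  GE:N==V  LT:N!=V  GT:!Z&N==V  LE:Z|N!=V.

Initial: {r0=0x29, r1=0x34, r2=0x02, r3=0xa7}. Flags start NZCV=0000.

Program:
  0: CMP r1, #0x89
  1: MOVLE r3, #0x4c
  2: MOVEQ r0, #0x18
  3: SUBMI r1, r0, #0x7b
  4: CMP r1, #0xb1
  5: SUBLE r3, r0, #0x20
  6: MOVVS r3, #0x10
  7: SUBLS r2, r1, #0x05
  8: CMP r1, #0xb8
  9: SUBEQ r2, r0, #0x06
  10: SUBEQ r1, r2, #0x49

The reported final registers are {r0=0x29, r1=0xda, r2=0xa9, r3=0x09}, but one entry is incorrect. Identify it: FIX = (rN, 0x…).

0: ✓ CMP  NZCV=1001
1: · MOVLE
2: · MOVEQ
3: ✓ SUBMI  r1←0xae
4: ✓ CMP  NZCV=1000
5: ✓ SUBLE  r3←0x09
6: · MOVVS
7: ✓ SUBLS  r2←0xa9
8: ✓ CMP  NZCV=1000
9: · SUBEQ
10: · SUBEQ

FIX = (r1, 0xae)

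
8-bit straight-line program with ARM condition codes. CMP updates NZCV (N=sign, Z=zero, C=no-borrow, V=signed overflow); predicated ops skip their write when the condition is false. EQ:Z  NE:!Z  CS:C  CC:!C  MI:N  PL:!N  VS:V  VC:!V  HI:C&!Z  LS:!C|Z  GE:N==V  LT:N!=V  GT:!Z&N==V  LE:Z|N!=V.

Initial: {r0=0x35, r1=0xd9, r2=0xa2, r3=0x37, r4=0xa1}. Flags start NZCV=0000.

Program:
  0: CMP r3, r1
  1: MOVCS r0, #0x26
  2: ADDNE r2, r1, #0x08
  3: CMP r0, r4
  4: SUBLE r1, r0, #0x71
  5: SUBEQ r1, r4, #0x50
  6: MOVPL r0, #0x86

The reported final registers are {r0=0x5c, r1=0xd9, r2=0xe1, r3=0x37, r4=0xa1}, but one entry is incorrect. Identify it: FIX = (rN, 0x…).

[0] flags=0000 → (cmp)
[1] flags=0000 CS?F → skip
[2] flags=0000 NE?T → r2=0xe1
[3] flags=1001 → (cmp)
[4] flags=1001 LE?F → skip
[5] flags=1001 EQ?F → skip
[6] flags=1001 PL?F → skip

FIX = (r0, 0x35)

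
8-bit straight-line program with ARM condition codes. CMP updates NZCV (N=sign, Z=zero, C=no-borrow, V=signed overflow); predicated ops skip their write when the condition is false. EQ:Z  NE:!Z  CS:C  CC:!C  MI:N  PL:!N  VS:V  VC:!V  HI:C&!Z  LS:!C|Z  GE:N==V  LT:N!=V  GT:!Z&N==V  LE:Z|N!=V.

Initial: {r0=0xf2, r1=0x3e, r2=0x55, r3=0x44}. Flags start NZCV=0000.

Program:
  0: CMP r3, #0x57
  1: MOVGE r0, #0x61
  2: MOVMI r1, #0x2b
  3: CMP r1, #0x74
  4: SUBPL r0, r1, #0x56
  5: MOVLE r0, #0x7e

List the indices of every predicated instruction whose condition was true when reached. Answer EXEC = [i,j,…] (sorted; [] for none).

EXEC = [2,5]

[0] flags=1000 → (cmp)
[1] flags=1000 GE?F → skip
[2] flags=1000 MI?T → r1=0x2b
[3] flags=1000 → (cmp)
[4] flags=1000 PL?F → skip
[5] flags=1000 LE?T → r0=0x7e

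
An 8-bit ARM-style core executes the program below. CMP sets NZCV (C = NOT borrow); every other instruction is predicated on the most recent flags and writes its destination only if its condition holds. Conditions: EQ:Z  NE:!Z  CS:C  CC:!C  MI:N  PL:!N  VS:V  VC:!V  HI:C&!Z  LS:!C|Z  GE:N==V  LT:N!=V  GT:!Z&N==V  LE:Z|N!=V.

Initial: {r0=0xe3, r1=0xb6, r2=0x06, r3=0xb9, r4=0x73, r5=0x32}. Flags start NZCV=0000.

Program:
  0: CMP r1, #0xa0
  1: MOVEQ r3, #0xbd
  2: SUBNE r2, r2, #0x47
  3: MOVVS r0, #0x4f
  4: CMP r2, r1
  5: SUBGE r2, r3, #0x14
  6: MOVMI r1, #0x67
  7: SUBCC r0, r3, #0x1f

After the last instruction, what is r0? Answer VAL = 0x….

0: ✓ CMP  NZCV=0010
1: · MOVEQ
2: ✓ SUBNE  r2←0xbf
3: · MOVVS
4: ✓ CMP  NZCV=0010
5: ✓ SUBGE  r2←0xa5
6: · MOVMI
7: · SUBCC

VAL = 0xe3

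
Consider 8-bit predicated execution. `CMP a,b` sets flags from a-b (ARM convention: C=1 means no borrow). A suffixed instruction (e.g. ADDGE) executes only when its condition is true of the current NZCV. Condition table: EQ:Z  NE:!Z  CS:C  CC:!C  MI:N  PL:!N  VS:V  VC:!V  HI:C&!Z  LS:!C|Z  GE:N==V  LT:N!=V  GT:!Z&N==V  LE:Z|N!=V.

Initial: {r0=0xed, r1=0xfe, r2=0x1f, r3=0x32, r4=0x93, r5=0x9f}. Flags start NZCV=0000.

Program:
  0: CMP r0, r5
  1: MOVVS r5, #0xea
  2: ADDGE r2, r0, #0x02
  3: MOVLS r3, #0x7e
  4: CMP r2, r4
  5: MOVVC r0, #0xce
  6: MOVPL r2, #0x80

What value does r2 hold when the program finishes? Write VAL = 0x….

[0] flags=0010 → (cmp)
[1] flags=0010 VS?F → skip
[2] flags=0010 GE?T → r2=0xef
[3] flags=0010 LS?F → skip
[4] flags=0010 → (cmp)
[5] flags=0010 VC?T → r0=0xce
[6] flags=0010 PL?T → r2=0x80

VAL = 0x80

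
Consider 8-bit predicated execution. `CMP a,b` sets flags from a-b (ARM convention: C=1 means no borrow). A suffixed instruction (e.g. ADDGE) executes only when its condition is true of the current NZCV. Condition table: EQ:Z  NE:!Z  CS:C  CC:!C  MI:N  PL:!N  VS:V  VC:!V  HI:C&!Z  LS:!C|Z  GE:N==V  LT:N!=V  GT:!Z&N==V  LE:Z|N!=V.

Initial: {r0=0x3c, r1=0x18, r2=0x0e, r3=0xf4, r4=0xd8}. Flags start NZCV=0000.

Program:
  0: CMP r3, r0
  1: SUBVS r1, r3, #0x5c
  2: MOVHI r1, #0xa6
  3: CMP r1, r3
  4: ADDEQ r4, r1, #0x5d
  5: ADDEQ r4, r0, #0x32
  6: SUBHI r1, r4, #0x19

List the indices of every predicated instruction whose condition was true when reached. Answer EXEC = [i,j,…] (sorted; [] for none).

0: ✓ CMP  NZCV=1010
1: · SUBVS
2: ✓ MOVHI  r1←0xa6
3: ✓ CMP  NZCV=1000
4: · ADDEQ
5: · ADDEQ
6: · SUBHI

EXEC = [2]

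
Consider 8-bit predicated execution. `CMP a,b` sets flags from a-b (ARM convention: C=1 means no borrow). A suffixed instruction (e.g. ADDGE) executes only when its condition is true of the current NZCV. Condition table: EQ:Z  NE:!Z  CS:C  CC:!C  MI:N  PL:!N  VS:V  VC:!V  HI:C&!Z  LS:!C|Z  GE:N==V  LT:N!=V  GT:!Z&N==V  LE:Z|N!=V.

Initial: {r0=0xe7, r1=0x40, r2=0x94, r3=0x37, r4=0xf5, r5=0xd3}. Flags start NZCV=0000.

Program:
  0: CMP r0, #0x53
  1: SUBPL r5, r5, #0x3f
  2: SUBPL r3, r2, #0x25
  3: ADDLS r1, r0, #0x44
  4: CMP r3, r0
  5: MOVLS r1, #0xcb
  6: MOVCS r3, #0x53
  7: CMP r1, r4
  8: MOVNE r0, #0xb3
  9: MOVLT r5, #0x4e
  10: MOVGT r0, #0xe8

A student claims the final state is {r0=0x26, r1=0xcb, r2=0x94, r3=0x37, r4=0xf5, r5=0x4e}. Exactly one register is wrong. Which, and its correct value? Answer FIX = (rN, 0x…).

FIX = (r0, 0xb3)

[0] flags=1010 → (cmp)
[1] flags=1010 PL?F → skip
[2] flags=1010 PL?F → skip
[3] flags=1010 LS?F → skip
[4] flags=0000 → (cmp)
[5] flags=0000 LS?T → r1=0xcb
[6] flags=0000 CS?F → skip
[7] flags=1000 → (cmp)
[8] flags=1000 NE?T → r0=0xb3
[9] flags=1000 LT?T → r5=0x4e
[10] flags=1000 GT?F → skip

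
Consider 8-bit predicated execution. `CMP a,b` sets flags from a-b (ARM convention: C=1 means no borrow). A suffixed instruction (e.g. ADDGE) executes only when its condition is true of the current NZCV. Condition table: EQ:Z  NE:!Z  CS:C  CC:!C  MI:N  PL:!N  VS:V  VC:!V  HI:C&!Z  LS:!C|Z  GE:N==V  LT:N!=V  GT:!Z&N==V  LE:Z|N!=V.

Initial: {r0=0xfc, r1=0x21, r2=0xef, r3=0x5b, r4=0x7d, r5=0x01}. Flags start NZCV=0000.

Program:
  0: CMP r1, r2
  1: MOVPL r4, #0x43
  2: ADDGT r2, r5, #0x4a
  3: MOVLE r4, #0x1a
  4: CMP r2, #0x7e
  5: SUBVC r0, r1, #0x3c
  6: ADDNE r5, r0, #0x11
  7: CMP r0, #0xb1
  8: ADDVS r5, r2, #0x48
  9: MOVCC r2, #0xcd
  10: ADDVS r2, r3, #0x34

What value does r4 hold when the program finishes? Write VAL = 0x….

[0] flags=0000 → (cmp)
[1] flags=0000 PL?T → r4=0x43
[2] flags=0000 GT?T → r2=0x4b
[3] flags=0000 LE?F → skip
[4] flags=1000 → (cmp)
[5] flags=1000 VC?T → r0=0xe5
[6] flags=1000 NE?T → r5=0xf6
[7] flags=0010 → (cmp)
[8] flags=0010 VS?F → skip
[9] flags=0010 CC?F → skip
[10] flags=0010 VS?F → skip

VAL = 0x43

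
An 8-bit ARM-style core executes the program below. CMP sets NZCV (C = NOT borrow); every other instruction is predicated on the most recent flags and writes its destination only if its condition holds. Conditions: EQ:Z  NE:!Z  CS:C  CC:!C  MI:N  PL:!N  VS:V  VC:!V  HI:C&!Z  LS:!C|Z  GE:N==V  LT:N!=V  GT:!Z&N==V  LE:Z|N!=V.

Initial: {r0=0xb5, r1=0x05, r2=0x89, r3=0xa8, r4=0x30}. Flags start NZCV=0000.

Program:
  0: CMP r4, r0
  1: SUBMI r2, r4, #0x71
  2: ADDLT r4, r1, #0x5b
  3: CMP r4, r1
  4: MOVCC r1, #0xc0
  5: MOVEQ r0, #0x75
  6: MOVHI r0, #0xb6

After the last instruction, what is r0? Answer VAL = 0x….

VAL = 0xb6

[0] flags=0000 → (cmp)
[1] flags=0000 MI?F → skip
[2] flags=0000 LT?F → skip
[3] flags=0010 → (cmp)
[4] flags=0010 CC?F → skip
[5] flags=0010 EQ?F → skip
[6] flags=0010 HI?T → r0=0xb6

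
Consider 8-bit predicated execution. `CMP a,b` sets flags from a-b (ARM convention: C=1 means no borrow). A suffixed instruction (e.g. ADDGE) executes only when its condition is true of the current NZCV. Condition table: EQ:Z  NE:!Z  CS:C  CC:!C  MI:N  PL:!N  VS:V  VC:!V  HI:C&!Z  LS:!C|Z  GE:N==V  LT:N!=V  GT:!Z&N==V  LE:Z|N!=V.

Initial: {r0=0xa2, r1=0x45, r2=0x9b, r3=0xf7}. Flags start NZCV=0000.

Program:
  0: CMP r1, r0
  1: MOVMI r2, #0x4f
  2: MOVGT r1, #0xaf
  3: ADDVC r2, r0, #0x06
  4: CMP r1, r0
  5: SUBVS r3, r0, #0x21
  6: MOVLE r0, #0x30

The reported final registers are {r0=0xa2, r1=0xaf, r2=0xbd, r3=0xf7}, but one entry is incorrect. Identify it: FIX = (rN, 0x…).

FIX = (r2, 0x4f)

0: ✓ CMP  NZCV=1001
1: ✓ MOVMI  r2←0x4f
2: ✓ MOVGT  r1←0xaf
3: · ADDVC
4: ✓ CMP  NZCV=0010
5: · SUBVS
6: · MOVLE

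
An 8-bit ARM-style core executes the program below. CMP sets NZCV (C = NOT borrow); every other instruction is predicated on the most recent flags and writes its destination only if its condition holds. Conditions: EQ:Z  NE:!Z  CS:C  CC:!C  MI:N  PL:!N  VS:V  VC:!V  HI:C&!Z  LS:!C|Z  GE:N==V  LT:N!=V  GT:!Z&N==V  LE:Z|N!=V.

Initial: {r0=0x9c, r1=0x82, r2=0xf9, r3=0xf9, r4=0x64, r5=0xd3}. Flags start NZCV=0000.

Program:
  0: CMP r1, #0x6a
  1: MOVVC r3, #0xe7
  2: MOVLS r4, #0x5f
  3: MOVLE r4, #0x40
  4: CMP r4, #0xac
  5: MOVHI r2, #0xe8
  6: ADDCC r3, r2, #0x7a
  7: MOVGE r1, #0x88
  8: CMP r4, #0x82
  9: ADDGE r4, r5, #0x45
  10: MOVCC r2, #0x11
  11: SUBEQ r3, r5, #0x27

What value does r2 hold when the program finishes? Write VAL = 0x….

VAL = 0x11

0: ✓ CMP  NZCV=0011
1: · MOVVC
2: · MOVLS
3: ✓ MOVLE  r4←0x40
4: ✓ CMP  NZCV=1001
5: · MOVHI
6: ✓ ADDCC  r3←0x73
7: ✓ MOVGE  r1←0x88
8: ✓ CMP  NZCV=1001
9: ✓ ADDGE  r4←0x18
10: ✓ MOVCC  r2←0x11
11: · SUBEQ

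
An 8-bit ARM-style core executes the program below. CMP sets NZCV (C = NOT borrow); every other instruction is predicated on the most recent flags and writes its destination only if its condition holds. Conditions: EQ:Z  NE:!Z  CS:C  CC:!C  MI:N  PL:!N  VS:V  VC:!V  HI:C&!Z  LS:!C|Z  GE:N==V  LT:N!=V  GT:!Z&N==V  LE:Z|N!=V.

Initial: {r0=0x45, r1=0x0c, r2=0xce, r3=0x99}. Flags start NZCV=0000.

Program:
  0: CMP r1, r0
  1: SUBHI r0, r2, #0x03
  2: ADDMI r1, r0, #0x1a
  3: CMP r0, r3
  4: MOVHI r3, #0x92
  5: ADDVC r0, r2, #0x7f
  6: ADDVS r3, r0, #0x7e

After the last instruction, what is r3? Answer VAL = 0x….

VAL = 0xc3

0: ✓ CMP  NZCV=1000
1: · SUBHI
2: ✓ ADDMI  r1←0x5f
3: ✓ CMP  NZCV=1001
4: · MOVHI
5: · ADDVC
6: ✓ ADDVS  r3←0xc3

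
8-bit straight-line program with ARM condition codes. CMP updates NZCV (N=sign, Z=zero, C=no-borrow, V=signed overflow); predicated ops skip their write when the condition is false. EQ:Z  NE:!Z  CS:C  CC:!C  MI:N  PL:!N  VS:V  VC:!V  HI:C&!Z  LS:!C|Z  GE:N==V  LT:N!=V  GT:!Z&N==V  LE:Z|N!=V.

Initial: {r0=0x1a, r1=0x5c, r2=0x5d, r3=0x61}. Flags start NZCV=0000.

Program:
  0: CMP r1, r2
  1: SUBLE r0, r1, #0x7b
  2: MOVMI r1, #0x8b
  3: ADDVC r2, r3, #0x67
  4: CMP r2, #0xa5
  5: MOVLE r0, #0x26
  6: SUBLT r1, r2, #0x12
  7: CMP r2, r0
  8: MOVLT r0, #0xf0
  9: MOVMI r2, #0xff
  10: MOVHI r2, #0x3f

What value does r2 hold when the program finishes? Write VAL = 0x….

0: ✓ CMP  NZCV=1000
1: ✓ SUBLE  r0←0xe1
2: ✓ MOVMI  r1←0x8b
3: ✓ ADDVC  r2←0xc8
4: ✓ CMP  NZCV=0010
5: · MOVLE
6: · SUBLT
7: ✓ CMP  NZCV=1000
8: ✓ MOVLT  r0←0xf0
9: ✓ MOVMI  r2←0xff
10: · MOVHI

VAL = 0xff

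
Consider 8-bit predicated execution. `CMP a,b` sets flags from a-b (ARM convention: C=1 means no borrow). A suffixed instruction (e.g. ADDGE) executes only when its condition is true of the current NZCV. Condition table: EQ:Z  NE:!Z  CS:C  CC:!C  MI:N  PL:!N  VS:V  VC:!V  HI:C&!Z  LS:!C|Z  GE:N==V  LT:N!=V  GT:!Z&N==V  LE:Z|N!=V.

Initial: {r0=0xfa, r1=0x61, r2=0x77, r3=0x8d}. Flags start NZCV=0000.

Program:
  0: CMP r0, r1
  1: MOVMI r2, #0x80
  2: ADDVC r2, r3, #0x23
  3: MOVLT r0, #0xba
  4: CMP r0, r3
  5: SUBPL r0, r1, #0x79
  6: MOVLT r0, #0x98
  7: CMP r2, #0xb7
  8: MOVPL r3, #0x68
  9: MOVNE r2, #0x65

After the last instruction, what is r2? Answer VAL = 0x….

0: ✓ CMP  NZCV=1010
1: ✓ MOVMI  r2←0x80
2: ✓ ADDVC  r2←0xb0
3: ✓ MOVLT  r0←0xba
4: ✓ CMP  NZCV=0010
5: ✓ SUBPL  r0←0xe8
6: · MOVLT
7: ✓ CMP  NZCV=1000
8: · MOVPL
9: ✓ MOVNE  r2←0x65

VAL = 0x65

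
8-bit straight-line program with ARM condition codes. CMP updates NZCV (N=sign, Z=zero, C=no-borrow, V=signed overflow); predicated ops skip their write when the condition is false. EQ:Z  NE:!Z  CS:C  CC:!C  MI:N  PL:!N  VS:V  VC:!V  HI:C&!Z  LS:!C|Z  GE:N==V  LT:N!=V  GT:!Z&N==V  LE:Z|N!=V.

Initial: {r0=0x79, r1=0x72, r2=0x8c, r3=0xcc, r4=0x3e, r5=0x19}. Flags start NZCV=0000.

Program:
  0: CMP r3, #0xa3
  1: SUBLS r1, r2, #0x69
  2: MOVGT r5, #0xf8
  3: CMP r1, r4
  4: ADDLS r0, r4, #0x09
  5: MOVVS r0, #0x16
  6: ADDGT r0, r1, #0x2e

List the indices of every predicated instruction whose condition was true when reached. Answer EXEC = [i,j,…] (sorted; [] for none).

EXEC = [2,6]

0: ✓ CMP  NZCV=0010
1: · SUBLS
2: ✓ MOVGT  r5←0xf8
3: ✓ CMP  NZCV=0010
4: · ADDLS
5: · MOVVS
6: ✓ ADDGT  r0←0xa0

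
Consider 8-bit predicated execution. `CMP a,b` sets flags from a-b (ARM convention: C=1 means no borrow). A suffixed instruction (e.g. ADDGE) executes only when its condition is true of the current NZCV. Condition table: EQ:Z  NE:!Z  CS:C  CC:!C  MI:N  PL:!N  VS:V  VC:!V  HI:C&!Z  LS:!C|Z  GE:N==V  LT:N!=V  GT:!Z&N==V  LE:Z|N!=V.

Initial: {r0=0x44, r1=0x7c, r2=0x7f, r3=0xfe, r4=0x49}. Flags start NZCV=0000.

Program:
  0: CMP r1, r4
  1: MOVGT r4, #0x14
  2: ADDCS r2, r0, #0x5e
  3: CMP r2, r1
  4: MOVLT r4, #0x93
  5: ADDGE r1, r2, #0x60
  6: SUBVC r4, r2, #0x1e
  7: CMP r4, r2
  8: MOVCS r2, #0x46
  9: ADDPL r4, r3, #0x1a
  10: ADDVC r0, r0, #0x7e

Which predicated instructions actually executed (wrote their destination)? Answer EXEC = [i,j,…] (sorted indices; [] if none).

EXEC = [1,2,4,10]

[0] flags=0010 → (cmp)
[1] flags=0010 GT?T → r4=0x14
[2] flags=0010 CS?T → r2=0xa2
[3] flags=0011 → (cmp)
[4] flags=0011 LT?T → r4=0x93
[5] flags=0011 GE?F → skip
[6] flags=0011 VC?F → skip
[7] flags=1000 → (cmp)
[8] flags=1000 CS?F → skip
[9] flags=1000 PL?F → skip
[10] flags=1000 VC?T → r0=0xc2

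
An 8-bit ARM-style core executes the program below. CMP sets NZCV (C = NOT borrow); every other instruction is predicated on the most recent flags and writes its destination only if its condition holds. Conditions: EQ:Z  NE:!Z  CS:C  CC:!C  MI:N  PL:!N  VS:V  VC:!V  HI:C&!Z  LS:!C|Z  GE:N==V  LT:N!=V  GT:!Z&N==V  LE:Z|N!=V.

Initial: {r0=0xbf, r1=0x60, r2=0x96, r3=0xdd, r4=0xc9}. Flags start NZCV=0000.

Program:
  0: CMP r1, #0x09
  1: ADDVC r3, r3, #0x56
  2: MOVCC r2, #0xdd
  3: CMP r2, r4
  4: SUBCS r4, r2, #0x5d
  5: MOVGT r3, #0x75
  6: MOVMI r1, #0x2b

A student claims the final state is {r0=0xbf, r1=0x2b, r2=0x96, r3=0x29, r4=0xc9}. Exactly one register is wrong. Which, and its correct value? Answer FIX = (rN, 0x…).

FIX = (r3, 0x33)

[0] flags=0010 → (cmp)
[1] flags=0010 VC?T → r3=0x33
[2] flags=0010 CC?F → skip
[3] flags=1000 → (cmp)
[4] flags=1000 CS?F → skip
[5] flags=1000 GT?F → skip
[6] flags=1000 MI?T → r1=0x2b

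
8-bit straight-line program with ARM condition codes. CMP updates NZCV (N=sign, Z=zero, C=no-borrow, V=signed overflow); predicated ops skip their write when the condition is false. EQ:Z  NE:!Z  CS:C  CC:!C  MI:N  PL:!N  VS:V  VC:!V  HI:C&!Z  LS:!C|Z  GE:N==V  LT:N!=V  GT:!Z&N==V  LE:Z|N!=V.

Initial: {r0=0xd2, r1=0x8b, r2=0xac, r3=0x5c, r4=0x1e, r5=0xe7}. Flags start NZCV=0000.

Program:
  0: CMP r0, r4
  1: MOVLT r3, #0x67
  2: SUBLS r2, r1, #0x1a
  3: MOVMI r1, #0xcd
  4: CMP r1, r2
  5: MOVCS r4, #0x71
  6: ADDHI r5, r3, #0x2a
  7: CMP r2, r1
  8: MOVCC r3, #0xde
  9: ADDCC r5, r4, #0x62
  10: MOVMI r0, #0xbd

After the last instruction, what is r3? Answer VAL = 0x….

[0] flags=1010 → (cmp)
[1] flags=1010 LT?T → r3=0x67
[2] flags=1010 LS?F → skip
[3] flags=1010 MI?T → r1=0xcd
[4] flags=0010 → (cmp)
[5] flags=0010 CS?T → r4=0x71
[6] flags=0010 HI?T → r5=0x91
[7] flags=1000 → (cmp)
[8] flags=1000 CC?T → r3=0xde
[9] flags=1000 CC?T → r5=0xd3
[10] flags=1000 MI?T → r0=0xbd

VAL = 0xde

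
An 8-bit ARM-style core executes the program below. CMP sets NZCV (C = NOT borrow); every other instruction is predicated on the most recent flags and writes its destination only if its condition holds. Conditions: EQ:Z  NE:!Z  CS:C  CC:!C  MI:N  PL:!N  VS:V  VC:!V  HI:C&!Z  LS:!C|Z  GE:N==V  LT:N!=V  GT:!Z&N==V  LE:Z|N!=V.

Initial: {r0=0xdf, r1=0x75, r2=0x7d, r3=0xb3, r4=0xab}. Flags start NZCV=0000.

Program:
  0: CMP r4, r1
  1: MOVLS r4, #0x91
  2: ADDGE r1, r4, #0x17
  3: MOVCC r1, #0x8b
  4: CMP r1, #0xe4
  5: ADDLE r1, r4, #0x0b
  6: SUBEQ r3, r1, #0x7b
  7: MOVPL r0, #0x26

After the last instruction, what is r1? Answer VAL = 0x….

[0] flags=0011 → (cmp)
[1] flags=0011 LS?F → skip
[2] flags=0011 GE?F → skip
[3] flags=0011 CC?F → skip
[4] flags=1001 → (cmp)
[5] flags=1001 LE?F → skip
[6] flags=1001 EQ?F → skip
[7] flags=1001 PL?F → skip

VAL = 0x75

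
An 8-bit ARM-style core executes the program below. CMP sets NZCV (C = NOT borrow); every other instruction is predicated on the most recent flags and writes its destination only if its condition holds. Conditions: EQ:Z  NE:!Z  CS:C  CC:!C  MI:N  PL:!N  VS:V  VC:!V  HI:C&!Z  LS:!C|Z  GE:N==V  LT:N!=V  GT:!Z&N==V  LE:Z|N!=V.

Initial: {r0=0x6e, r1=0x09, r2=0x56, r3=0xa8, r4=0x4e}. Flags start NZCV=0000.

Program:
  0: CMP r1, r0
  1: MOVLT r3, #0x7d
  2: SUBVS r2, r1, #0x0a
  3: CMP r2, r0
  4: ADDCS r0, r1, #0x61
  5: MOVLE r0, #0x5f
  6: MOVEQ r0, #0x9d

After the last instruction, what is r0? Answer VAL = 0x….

VAL = 0x5f

0: ✓ CMP  NZCV=1000
1: ✓ MOVLT  r3←0x7d
2: · SUBVS
3: ✓ CMP  NZCV=1000
4: · ADDCS
5: ✓ MOVLE  r0←0x5f
6: · MOVEQ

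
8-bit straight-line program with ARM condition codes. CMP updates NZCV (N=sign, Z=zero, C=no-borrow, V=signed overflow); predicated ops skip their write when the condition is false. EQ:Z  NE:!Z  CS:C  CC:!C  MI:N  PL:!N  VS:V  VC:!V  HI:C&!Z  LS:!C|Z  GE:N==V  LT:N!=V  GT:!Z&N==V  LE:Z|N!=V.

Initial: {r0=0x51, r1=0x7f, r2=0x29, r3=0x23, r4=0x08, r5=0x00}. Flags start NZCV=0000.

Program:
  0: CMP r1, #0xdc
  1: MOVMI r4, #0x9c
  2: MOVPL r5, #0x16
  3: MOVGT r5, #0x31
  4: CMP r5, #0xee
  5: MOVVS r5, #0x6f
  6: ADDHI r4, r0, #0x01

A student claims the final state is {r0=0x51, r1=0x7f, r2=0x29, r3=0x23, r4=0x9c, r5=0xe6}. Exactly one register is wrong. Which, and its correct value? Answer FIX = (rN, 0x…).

0: ✓ CMP  NZCV=1001
1: ✓ MOVMI  r4←0x9c
2: · MOVPL
3: ✓ MOVGT  r5←0x31
4: ✓ CMP  NZCV=0000
5: · MOVVS
6: · ADDHI

FIX = (r5, 0x31)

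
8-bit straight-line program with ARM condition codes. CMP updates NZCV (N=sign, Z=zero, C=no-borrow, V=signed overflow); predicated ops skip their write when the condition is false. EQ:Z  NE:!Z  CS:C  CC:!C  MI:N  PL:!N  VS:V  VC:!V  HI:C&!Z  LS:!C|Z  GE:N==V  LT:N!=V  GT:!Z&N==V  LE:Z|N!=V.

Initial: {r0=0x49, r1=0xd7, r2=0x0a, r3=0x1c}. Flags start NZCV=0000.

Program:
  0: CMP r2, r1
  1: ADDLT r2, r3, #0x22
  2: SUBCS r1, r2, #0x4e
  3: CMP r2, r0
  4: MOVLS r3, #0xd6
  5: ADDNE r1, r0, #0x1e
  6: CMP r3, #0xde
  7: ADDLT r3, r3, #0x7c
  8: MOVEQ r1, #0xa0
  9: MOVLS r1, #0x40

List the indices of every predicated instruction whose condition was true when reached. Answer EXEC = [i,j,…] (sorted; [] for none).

0: ✓ CMP  NZCV=0000
1: · ADDLT
2: · SUBCS
3: ✓ CMP  NZCV=1000
4: ✓ MOVLS  r3←0xd6
5: ✓ ADDNE  r1←0x67
6: ✓ CMP  NZCV=1000
7: ✓ ADDLT  r3←0x52
8: · MOVEQ
9: ✓ MOVLS  r1←0x40

EXEC = [4,5,7,9]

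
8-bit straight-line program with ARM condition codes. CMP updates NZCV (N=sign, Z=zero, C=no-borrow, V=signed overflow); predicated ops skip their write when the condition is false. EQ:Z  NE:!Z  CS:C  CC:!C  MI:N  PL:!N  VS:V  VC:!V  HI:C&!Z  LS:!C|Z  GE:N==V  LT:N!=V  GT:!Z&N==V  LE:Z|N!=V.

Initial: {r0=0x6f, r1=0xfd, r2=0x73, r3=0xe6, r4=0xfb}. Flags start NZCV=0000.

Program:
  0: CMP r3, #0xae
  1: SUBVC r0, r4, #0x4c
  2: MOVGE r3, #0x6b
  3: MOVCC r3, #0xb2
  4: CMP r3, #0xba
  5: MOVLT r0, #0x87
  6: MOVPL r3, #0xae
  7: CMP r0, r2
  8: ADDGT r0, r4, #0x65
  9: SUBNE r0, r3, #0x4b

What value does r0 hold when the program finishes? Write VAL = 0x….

[0] flags=0010 → (cmp)
[1] flags=0010 VC?T → r0=0xaf
[2] flags=0010 GE?T → r3=0x6b
[3] flags=0010 CC?F → skip
[4] flags=1001 → (cmp)
[5] flags=1001 LT?F → skip
[6] flags=1001 PL?F → skip
[7] flags=0011 → (cmp)
[8] flags=0011 GT?F → skip
[9] flags=0011 NE?T → r0=0x20

VAL = 0x20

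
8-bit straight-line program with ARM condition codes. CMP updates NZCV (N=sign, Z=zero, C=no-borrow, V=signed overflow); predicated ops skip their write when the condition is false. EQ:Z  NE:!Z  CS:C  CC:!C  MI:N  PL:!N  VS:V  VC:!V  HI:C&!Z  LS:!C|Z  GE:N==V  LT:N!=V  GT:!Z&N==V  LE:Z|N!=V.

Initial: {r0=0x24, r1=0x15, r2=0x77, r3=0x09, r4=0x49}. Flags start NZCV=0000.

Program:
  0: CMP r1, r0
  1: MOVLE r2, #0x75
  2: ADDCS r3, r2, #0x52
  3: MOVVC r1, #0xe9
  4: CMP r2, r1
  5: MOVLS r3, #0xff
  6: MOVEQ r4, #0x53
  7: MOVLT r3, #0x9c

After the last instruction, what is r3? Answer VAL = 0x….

[0] flags=1000 → (cmp)
[1] flags=1000 LE?T → r2=0x75
[2] flags=1000 CS?F → skip
[3] flags=1000 VC?T → r1=0xe9
[4] flags=1001 → (cmp)
[5] flags=1001 LS?T → r3=0xff
[6] flags=1001 EQ?F → skip
[7] flags=1001 LT?F → skip

VAL = 0xff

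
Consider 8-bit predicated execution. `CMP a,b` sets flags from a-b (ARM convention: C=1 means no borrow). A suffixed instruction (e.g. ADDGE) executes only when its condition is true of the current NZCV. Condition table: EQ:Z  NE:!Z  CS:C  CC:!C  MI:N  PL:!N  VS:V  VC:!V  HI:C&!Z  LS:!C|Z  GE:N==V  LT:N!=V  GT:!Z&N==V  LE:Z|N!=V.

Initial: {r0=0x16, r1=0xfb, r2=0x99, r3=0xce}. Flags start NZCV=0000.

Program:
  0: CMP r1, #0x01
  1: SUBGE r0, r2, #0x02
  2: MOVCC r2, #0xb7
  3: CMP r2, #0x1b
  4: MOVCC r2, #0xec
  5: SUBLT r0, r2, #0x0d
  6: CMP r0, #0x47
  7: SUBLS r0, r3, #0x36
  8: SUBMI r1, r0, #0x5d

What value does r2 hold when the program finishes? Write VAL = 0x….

VAL = 0x99

[0] flags=1010 → (cmp)
[1] flags=1010 GE?F → skip
[2] flags=1010 CC?F → skip
[3] flags=0011 → (cmp)
[4] flags=0011 CC?F → skip
[5] flags=0011 LT?T → r0=0x8c
[6] flags=0011 → (cmp)
[7] flags=0011 LS?F → skip
[8] flags=0011 MI?F → skip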